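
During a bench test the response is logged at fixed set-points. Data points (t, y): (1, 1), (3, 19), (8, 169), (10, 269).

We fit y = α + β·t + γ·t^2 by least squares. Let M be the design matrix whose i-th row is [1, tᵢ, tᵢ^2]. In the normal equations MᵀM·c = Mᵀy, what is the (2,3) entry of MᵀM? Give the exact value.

1540

Row 2 ↔ basis t, column 3 ↔ basis t^2, so (MᵀM)_{2,3} = Σᵢ (t)·(t^2) = (1)·(1) + (3)·(9) + (8)·(64) + (10)·(100) = 1540.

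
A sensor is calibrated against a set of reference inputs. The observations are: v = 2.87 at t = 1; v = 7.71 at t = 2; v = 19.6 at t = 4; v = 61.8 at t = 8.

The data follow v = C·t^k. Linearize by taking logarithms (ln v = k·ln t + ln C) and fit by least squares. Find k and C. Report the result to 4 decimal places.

With ln vᵢ as the transformed response and ln tᵢ as the regressor:
Σln t = 4.1589, Σ(ln t)² = 6.7263, Σln v = 10.1963, Σln t·ln v = 14.1161.
Equations: 6.7263·k + 4.1589·ln C = 14.1161;  4.1589·k + 4·ln C = 10.1963.
Δ = 6.7263·4 − (4.1589)² = 9.6091; k = (14.1161·4 − 4.1589·10.1963)/9.6091 = 1.46315, ln C = (6.7263·10.1963 − 4.1589·14.1161)/9.6091 = 1.02780, so C = exp(1.02780) = 2.79490.

k = 1.4632, C = 2.7949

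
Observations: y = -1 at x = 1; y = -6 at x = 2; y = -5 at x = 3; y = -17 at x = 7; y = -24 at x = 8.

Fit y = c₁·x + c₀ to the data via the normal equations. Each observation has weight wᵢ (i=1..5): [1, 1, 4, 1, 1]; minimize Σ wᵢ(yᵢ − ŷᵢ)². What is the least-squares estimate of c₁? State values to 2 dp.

c₁ = -3.11

The normal equations are: 154·c₁ + 30·c₀ = -384;  30·c₁ + 8·c₀ = -68.
(Σwᵢ·x·x = 154, Σwᵢ·x = 30, Σwᵢ·1 = 8, Σwᵢ·x·y = -384, Σwᵢ·y = -68.)
Eliminating c₀: 8·(row 1) − 30·(row 2) gives 332·c₁ = 8·(-384) − 30·(-68) = -1032, so c₁ = -258/83.
Then c₀ = ((-68) − 30·(-258/83))/8 = 262/83.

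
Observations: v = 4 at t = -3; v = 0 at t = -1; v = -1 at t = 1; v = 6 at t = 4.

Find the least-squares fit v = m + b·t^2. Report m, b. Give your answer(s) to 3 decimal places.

m = -0.775, b = 0.448

Setting ∂/∂m … = 0 gives: 4·m + 27·b = 9;  27·m + 339·b = 131.
det = 4·339 − 27² = 627.
m = (9·339 − 27·131)/627 = -162/209; b = (4·131 − 27·9)/627 = 281/627.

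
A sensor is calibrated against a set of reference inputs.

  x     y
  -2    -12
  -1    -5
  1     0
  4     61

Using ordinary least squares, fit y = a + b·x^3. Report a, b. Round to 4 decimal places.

a = -3.0456, b = 1.0033

With design matrix A, AᵀA = [[4, 56]; [56, 4162]] and Aᵀy = [44, 4005]ᵀ.
Determinant 4·4162 − 56² = 13512.
a = (44·4162 − 56·4005)/13512 = -5144/1689; b = (4·4005 − 56·44)/13512 = 3389/3378.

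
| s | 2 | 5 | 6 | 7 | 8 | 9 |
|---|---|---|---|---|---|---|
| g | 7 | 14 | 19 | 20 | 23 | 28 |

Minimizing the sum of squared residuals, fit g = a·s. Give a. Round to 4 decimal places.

a = 2.9884

Entries of MᵀM: Σs·s = 259.
Moment sums: Σs·g = 774.
Hence a = 774 / 259 ≈ 2.98842.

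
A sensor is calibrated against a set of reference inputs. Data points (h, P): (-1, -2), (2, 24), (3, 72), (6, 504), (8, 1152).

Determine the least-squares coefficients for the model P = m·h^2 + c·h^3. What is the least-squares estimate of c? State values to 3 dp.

Forming AᵀA = [[5490, 40818]; [40818, 309594]] and AᵀP = [92614, 700826]ᵀ gives AᵀA·[m, c]ᵀ = AᵀP.
Eliminating c: 309594·(row 1) − 40818·(row 2) gives 33561936·m = 309594·92614 − 40818·700826 = 66423048, so m = 2767627/1398414.
Then c = (700826 − 40818·(2767627/1398414))/309594 = 2800687/1398414.

c = 2.003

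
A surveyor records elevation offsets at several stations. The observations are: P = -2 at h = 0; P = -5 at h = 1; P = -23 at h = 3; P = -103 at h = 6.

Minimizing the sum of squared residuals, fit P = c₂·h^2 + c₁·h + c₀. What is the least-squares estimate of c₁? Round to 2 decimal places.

c₁ = 2.66

Entries of MᵀM: Σh^2·h^2 = 1378, Σh^2·h = 244, Σh^2 = 46, Σh·h = 46, Σh = 10, Σ1 = 4.
Right-hand side: Σh^2·P = -3920, Σh·P = -692, ΣP = -133.
Row-reducing yields c₂ = -425/132, c₁ = 117/44, c₀ = -379/132.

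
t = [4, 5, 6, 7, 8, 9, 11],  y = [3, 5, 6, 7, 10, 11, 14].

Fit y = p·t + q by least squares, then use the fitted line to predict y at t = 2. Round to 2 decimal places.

ŷ = -0.11

Forming XᵀX = [[392, 50]; [50, 7]] and Xᵀy = [455, 56]ᵀ gives XᵀX·[p, q]ᵀ = Xᵀy.
Δ = 392·7 − 50² = 244.
p = (455·7 − 50·56)/244 = 385/244; q = (392·56 − 50·455)/244 = -399/122.
At t = 2: ŷ = (385/244)·(2) + (-399/122)·(1) = -7/61.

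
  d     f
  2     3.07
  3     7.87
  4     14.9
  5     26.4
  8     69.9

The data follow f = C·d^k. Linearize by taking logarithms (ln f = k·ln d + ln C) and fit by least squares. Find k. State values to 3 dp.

Let Y = ln f. Fitting Y = k·ln d + ln C by least squares:
AᵀA = [[10.5236, 6.8669]; [6.8669, 5]], rhs = [20.8887, 13.4065]ᵀ  (here Σln d = 6.8669, Σ(ln d)² = 10.5236, Σln f = 13.4065, Σln d·ln f = 20.8887).
Slope k = (n·Σln d·ln f − Σln d·Σln f)/(n·Σ(ln d)² − (Σln d)²) = (5·20.8887 − 6.8669·13.4065)/5.4631 = 2.26640; ln C = (Σln f − k·Σln d)/n = -0.43133.

k = 2.266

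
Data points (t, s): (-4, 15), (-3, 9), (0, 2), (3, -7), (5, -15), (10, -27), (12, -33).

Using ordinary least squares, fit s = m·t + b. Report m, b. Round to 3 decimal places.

With design matrix M, MᵀM = [[303, 23]; [23, 7]] and Mᵀs = [-849, -56]ᵀ.
Determinant 303·7 − 23² = 1592.
m = ((-849)·7 − 23·(-56))/1592 = -4655/1592; b = (303·(-56) − 23·(-849))/1592 = 2559/1592.

m = -2.924, b = 1.607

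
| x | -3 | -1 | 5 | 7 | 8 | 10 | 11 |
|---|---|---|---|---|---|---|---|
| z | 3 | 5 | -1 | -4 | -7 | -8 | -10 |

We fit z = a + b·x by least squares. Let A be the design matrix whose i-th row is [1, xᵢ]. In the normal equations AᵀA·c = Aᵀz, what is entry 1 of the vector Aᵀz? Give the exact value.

-22

Entry 1 ↔ basis 1, so (Aᵀz)_{1} = Σᵢ zᵢ = (1)·(3) + (1)·(5) + (1)·(-1) + (1)·(-4) + (1)·(-7) + (1)·(-8) + (1)·(-10) = -22.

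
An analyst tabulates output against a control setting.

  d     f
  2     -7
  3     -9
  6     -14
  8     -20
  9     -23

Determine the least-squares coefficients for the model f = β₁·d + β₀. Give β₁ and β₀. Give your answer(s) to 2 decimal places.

β₁ = -2.24, β₀ = -2.08

Sums needed: Σd·d = 194, Σd = 28, Σ1 = 5.
Moment sums: Σd·f = -492, Σf = -73.
Determinant 194·5 − 28² = 186.
β₁ = ((-492)·5 − 28·(-73))/186 = -208/93; β₀ = (194·(-73) − 28·(-492))/186 = -193/93.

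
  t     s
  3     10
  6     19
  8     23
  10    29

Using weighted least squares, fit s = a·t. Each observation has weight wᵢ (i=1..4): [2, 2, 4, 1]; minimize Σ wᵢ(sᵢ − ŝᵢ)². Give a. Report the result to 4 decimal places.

Setting ∂/∂a … = 0 gives: 446·a = 1314.
Hence a = 1314 / 446 ≈ 2.94619.

a = 2.9462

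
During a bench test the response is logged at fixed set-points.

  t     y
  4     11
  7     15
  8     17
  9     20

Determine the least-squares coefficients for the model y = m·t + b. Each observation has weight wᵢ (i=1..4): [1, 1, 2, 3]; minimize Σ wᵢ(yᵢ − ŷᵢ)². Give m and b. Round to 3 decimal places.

From the data, Σwᵢ·t·t = 436, Σwᵢ·t = 54, Σwᵢ·1 = 7.
And Σwᵢ·t·y = 961, Σwᵢ·y = 120.
AᵀWA·[m, b]ᵀ = AᵀWy becomes [[436, 54]; [54, 7]]·[m, b]ᵀ = [961, 120]ᵀ.
det = 436·7 − 54² = 136.
m = (961·7 − 54·120)/136 = 247/136; b = (436·120 − 54·961)/136 = 213/68.

m = 1.816, b = 3.132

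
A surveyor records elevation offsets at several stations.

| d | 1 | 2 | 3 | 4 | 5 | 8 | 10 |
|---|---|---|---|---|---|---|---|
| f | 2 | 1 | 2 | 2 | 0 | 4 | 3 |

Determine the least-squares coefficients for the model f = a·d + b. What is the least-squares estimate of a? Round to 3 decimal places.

From the data, Σd·d = 219, Σd = 33, Σ1 = 7.
And Σd·f = 80, Σf = 14.
Eliminating b: 7·(row 1) − 33·(row 2) gives 444·a = 7·80 − 33·14 = 98, so a = 49/222.
Then b = (14 − 33·(49/222))/7 = 71/74.

a = 0.221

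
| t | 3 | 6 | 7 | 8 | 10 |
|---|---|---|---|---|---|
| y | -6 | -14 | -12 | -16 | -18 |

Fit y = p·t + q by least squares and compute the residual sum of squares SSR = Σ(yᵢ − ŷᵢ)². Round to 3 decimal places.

SSR = 8.567

Setting ∂/∂p … = 0 gives: 258·p + 34·q = -494;  34·p + 5·q = -66.
(Σt·t = 258, Σt = 34, Σ1 = 5, Σt·y = -494, Σy = -66.)
Determinant 258·5 − 34² = 134.
p = ((-494)·5 − 34·(-66))/134 = -113/67; q = (258·(-66) − 34·(-494))/134 = -116/67.
Residuals: 53/67, -144/67, 103/67, -52/67, 40/67; SSR = 574/67.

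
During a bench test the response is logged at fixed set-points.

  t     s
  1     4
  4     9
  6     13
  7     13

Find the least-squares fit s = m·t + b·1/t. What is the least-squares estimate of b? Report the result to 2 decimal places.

b = 2.18

Sums needed: Σt·t = 102, Σt·1/t = 4, Σ1/t·1/t = 7837/7056.
Moment sums: Σt·s = 209, Σ1/t·s = 863/84.
Normal equations: [[102, 4]; [4, 7837/7056]]·[m, b]ᵀ = [209, 863/84]ᵀ.
det = 102·(7837/7056) − 4² = 114413/1176.
m = (209·(7837/7056) − 4·(863/84))/(114413/1176) = 1347965/686478; b = (102·(863/84) − 4·209)/(114413/1176) = 249228/114413.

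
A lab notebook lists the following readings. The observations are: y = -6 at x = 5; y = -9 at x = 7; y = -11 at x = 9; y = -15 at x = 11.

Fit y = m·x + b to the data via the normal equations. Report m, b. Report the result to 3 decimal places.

m = -1.450, b = 1.350

AᵀA·[m, b]ᵀ = Aᵀy reads: 276·m + 32·b = -357;  32·m + 4·b = -41.
(Σx·x = 276, Σx = 32, Σ1 = 4, Σx·y = -357, Σy = -41.)
Eliminating b: 4·(row 1) − 32·(row 2) gives 80·m = 4·(-357) − 32·(-41) = -116, so m = -29/20.
Then b = ((-41) − 32·(-29/20))/4 = 27/20.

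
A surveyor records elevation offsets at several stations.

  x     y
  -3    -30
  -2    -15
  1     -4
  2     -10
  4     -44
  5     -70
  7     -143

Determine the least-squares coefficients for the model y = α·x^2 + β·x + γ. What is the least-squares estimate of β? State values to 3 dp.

β = 1.036

From the data, Σx^2·x^2 = 3396, Σx^2·x = 506, Σx^2 = 108, Σx·x = 108, Σx = 14, Σ1 = 7.
Moment sums: Σx^2·y = -9835, Σx·y = -1431, Σy = -316.
AᵀA·[α, β, γ]ᵀ = Aᵀy becomes [[3396, 506, 108]; [506, 108, 14]; [108, 14, 7]]·[α, β, γ]ᵀ = [-9835, -1431, -316]ᵀ.
Row-reducing yields α = -115539/37994, β = 196819/189970, γ = -28209/94985.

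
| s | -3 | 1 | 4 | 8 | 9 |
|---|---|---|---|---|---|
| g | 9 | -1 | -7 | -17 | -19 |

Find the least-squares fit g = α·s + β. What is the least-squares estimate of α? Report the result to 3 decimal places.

α = -2.328

From the data, Σs·s = 171, Σs = 19, Σ1 = 5.
And Σs·g = -363, Σg = -35.
Eliminating β: 5·(row 1) − 19·(row 2) gives 494·α = 5·(-363) − 19·(-35) = -1150, so α = -575/247.
Then β = ((-35) − 19·(-575/247))/5 = 24/13.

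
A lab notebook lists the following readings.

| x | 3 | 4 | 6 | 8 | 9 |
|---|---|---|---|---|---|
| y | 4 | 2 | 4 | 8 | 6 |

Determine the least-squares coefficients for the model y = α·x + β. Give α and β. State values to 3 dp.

α = 0.692, β = 0.646

From the data, Σx·x = 206, Σx = 30, Σ1 = 5.
And Σx·y = 162, Σy = 24.
AᵀA·[α, β]ᵀ = Aᵀy becomes [[206, 30]; [30, 5]]·[α, β]ᵀ = [162, 24]ᵀ.
Δ = 206·5 − 30² = 130.
α = (162·5 − 30·24)/130 = 9/13; β = (206·24 − 30·162)/130 = 42/65.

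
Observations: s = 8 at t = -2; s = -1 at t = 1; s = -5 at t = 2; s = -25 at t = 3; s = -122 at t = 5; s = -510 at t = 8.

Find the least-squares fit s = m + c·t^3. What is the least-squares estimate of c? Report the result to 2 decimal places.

The normal equations are: 6·m + 665·c = -655;  665·m + 278627·c = -277150.
Δ = 6·278627 − 665² = 1229537.
m = ((-655)·278627 − 665·(-277150))/1229537 = 1804065/1229537; c = (6·(-277150) − 665·(-655))/1229537 = -1227325/1229537.

c = -1.00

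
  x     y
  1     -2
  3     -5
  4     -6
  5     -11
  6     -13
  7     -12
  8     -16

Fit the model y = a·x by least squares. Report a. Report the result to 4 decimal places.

From the data, Σx·x = 200.
Moment sums: Σx·y = -386.
Normal equations: [[200]]·[a]ᵀ = [-386]ᵀ.
a = (-386)/200 = -1.93.

a = -1.9300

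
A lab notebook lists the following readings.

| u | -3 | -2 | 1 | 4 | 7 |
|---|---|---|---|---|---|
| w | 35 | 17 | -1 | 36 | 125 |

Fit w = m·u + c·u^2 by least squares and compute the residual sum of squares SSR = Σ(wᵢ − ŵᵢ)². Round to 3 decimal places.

SSR = 1.486

Sums needed: Σu·u = 79, Σu·u^2 = 373, Σu^2·u^2 = 2755.
And Σu·w = 879, Σu^2·w = 7083.
So XᵀX·[m, c]ᵀ = Xᵀw: [[79, 373]; [373, 2755]]·[m, c]ᵀ = [879, 7083]ᵀ.
det = 79·2755 − 373² = 78516.
m = (879·2755 − 373·7083)/78516 = -36719/13086; c = (79·7083 − 373·879)/78516 = 38615/13086.
Residuals: 53/2181, -302/727, -2497/2181, 22/2181, 36/727; SSR = 3242/2181.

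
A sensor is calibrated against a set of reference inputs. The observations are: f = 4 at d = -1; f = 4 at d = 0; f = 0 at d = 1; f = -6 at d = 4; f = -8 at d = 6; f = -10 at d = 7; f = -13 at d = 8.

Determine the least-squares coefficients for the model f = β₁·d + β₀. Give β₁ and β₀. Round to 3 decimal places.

β₁ = -1.884, β₀ = 2.586

Sums needed: Σd·d = 167, Σd = 25, Σ1 = 7.
Right-hand side: Σd·f = -250, Σf = -29.
det = 167·7 − 25² = 544.
β₁ = ((-250)·7 − 25·(-29))/544 = -1025/544; β₀ = (167·(-29) − 25·(-250))/544 = 1407/544.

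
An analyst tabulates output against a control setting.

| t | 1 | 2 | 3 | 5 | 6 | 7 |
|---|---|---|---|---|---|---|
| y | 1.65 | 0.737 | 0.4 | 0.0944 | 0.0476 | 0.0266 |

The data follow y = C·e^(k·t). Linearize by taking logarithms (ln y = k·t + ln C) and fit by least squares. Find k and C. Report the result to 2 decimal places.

k = -0.69, C = 3.10

Linearized form: ln y = k·t + ln C. From the 6 transformed points,
AᵀA = [[124.0000, 24.0000]; [24.0000, 6]], rhs = [-58.3169, -9.7527]ᵀ  (here Σt = 24.0000, Σ(t)² = 124.0000, Σln y = -9.7527, Σt·ln y = -58.3169).
Solving (det = 168.0000): k = -0.68951, ln C = 1.13260, so C = exp(1.13260) = 3.10371.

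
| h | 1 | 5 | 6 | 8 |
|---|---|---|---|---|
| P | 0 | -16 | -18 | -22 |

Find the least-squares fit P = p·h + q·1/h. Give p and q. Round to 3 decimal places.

p = -2.975, q = 2.724

The normal system MᵀM·[p, q]ᵀ = MᵀP is [[126, 4]; [4, 15601/14400]]·[p, q]ᵀ = [-364, -179/20]ᵀ.
Eliminating q: (15601/14400)·(row 1) − 4·(row 2) gives (96407/800)·p = (15601/14400)·(-364) − 4·(-179/20) = -1290811/3600, so p = -2581622/867663.
Then q = ((-179/20) − 4·(-2581622/867663))/(15601/14400) = 262640/96407.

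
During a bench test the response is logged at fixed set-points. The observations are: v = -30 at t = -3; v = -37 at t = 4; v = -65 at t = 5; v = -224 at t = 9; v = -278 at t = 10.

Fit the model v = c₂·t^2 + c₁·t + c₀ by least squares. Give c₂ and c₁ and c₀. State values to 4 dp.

Sums needed: Σt^2·t^2 = 17523, Σt^2·t = 1891, Σt^2 = 231, Σt·t = 231, Σt = 25, Σ1 = 5.
For Aᵀv: Σt^2·v = -48431, Σt·v = -5179, Σv = -634.
Normal equations: [[17523, 1891, 231]; [1891, 231, 25]; [231, 25, 5]]·[c₂, c₁, c₀]ᵀ = [-48431, -5179, -634]ᵀ.
Row-reducing yields c₂ = -1375593/461222, c₁ = 809825/461222, c₀ = 510161/230611.

c₂ = -2.9825, c₁ = 1.7558, c₀ = 2.2122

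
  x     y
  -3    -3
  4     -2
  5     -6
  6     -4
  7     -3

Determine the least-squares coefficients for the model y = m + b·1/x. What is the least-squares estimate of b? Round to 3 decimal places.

Compute the Gram sums: Σ1 = 5, Σ1/x = 179/420, Σ1/x·1/x = 46181/176400.
Right-hand side: Σy = -18, Σ1/x·y = -377/210.
Eliminating b: (46181/176400)·(row 1) − (179/420)·(row 2) gives (1381/1225)·m = (46181/176400)·(-18) − (179/420)·(-377/210) = -174073/44100, so m = -174073/49716.
Then b = ((-377/210) − (179/420)·(-174073/49716))/(46181/176400) = -4795/4143.

b = -1.157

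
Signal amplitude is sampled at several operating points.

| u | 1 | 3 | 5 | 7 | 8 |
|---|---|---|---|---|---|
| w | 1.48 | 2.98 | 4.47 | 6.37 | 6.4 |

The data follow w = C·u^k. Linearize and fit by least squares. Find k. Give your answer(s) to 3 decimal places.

Taking logs, ln w = k·ln u + ln C, so regress ln w on ln u.
XᵀX = [[11.9079, 6.7334]; [6.7334, 5]], rhs = [11.0727, 6.6893]ᵀ  (here Σln u = 6.7334, Σ(ln u)² = 11.9079, Σln w = 6.6893, Σln u·ln w = 11.0727).
Slope k = (n·Σln u·ln w − Σln u·Σln w)/(n·Σ(ln u)² − (Σln u)²) = (5·11.0727 − 6.7334·6.6893)/14.2007 = 0.72686; ln C = (Σln w − k·Σln u)/n = 0.35901.

k = 0.727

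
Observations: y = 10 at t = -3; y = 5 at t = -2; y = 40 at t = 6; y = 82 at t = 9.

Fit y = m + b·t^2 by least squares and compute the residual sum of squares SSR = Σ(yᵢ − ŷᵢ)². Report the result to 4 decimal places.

SSR = 6.7204

With design matrix A, AᵀA = [[4, 130]; [130, 7954]] and Aᵀy = [137, 8192]ᵀ.
det = 4·7954 − 130² = 14916.
m = (137·7954 − 130·8192)/14916 = 4123/2486; b = (4·8192 − 130·137)/14916 = 2493/2486.
Residuals: -850/1243, -1665/2486, 5569/2486, -1102/1243; SSR = 16707/2486.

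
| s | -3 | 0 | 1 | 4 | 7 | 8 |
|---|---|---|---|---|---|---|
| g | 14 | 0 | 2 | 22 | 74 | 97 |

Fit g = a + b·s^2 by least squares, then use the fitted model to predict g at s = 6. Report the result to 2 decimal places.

ĝ = 54.26

Entries of XᵀX: Σ1 = 6, Σs^2 = 139, Σs^2·s^2 = 6835.
For Xᵀg: Σg = 209, Σs^2·g = 10314.
So XᵀX·[a, b]ᵀ = Xᵀg: [[6, 139]; [139, 6835]]·[a, b]ᵀ = [209, 10314]ᵀ.
det = 6·6835 − 139² = 21689.
a = (209·6835 − 139·10314)/21689 = -5131/21689; b = (6·10314 − 139·209)/21689 = 32833/21689.
At s = 6: ĝ = (-5131/21689)·(1) + (32833/21689)·(36) = 1176857/21689.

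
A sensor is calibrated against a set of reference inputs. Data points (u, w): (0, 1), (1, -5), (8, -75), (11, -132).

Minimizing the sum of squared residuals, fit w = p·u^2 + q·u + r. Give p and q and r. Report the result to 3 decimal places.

Sums needed: Σu^2·u^2 = 18738, Σu^2·u = 1844, Σu^2 = 186, Σu·u = 186, Σu = 20, Σ1 = 4.
For Aᵀw: Σu^2·w = -20777, Σu·w = -2057, Σw = -211.
So AᵀA·[p, q, r]ᵀ = Aᵀw: [[18738, 1844, 186]; [1844, 186, 20]; [186, 20, 4]]·[p, q, r]ᵀ = [-20777, -2057, -211]ᵀ.
Inverting the 3×3 Gram matrix, [p, q, r]ᵀ = [-27205/32258, -86711/32258, -1511/16129]ᵀ.

p = -0.843, q = -2.688, r = -0.094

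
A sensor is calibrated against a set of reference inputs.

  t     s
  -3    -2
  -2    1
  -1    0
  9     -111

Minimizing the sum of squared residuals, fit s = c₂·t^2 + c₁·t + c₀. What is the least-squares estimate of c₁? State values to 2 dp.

Setting ∂/∂c₂ … = 0 gives: 6659·c₂ + 693·c₁ + 95·c₀ = -9005;  693·c₂ + 95·c₁ + 3·c₀ = -995;  95·c₂ + 3·c₁ + 4·c₀ = -112.
Inverting the 3×3 Gram matrix, [c₂, c₁, c₀]ᵀ = [-44169/43564, -131803/43564, -35963/21782]ᵀ.

c₁ = -3.03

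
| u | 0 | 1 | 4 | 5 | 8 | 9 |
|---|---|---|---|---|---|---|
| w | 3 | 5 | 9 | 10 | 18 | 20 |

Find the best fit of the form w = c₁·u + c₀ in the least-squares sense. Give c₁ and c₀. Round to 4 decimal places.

c₁ = 1.8702, c₀ = 2.4173

The normal equations are: 187·c₁ + 27·c₀ = 415;  27·c₁ + 6·c₀ = 65.
(Σu·u = 187, Σu = 27, Σ1 = 6, Σu·w = 415, Σw = 65.)
Determinant 187·6 − 27² = 393.
c₁ = (415·6 − 27·65)/393 = 245/131; c₀ = (187·65 − 27·415)/393 = 950/393.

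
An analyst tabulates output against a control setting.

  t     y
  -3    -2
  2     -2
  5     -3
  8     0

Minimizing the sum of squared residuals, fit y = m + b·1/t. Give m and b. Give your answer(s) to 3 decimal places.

m = -1.725, b = -0.205

The normal system MᵀM·[m, b]ᵀ = Mᵀy is [[4, 59/120]; [59/120, 6001/14400]]·[m, b]ᵀ = [-7, -14/15]ᵀ.
Δ = 4·(6001/14400) − (59/120)² = 6841/4800.
m = ((-7)·(6001/14400) − (59/120)·(-14/15))/(6841/4800) = -35399/20523; b = (4·(-14/15) − (59/120)·(-7))/(6841/4800) = -1400/6841.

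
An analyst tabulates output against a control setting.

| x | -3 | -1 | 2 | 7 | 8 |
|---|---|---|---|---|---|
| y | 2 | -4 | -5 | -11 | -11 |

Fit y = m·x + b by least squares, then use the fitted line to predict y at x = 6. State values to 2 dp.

ŷ = -9.51

Entries of MᵀM: Σx·x = 127, Σx = 13, Σ1 = 5.
Moment sums: Σx·y = -177, Σy = -29.
Δ = 127·5 − 13² = 466.
m = ((-177)·5 − 13·(-29))/466 = -254/233; b = (127·(-29) − 13·(-177))/466 = -691/233.
At x = 6: ŷ = (-254/233)·(6) + (-691/233)·(1) = -2215/233.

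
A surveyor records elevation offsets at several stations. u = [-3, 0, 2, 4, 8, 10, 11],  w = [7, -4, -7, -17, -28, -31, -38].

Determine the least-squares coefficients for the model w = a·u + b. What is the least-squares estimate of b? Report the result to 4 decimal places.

b = -2.8041

The normal system AᵀA·[a, b]ᵀ = Aᵀw is [[314, 32]; [32, 7]]·[a, b]ᵀ = [-1055, -118]ᵀ.
Eliminating b: 7·(row 1) − 32·(row 2) gives 1174·a = 7·(-1055) − 32·(-118) = -3609, so a = -3609/1174.
Then b = ((-118) − 32·(-3609/1174))/7 = -1646/587.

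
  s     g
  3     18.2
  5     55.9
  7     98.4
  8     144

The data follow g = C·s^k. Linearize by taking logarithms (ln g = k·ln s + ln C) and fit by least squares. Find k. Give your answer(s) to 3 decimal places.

Let Y = ln g. Fitting Y = k·ln s + ln C by least squares:
Σln s = 6.7334, Σ(ln s)² = 11.9079, Σln g = 16.4838, Σln s·ln g = 28.9275.
Equations: 11.9079·k + 6.7334·ln C = 28.9275;  6.7334·k + 4·ln C = 16.4838.
Δ = 11.9079·4 − (6.7334)² = 2.2928; k = (28.9275·4 − 6.7334·16.4838)/2.2928 = 2.05760, ln C = (11.9079·16.4838 − 6.7334·28.9275)/2.2928 = 0.65730.

k = 2.058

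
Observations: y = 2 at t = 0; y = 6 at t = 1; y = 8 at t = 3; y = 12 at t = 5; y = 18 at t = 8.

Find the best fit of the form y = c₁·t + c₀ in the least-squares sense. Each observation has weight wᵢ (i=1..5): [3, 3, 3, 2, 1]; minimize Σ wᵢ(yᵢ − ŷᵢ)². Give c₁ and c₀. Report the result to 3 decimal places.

Sums needed: Σwᵢ·t·t = 144, Σwᵢ·t = 30, Σwᵢ·1 = 12.
Moment sums: Σwᵢ·t·y = 354, Σwᵢ·y = 90.
Determinant 144·12 − 30² = 828.
c₁ = (354·12 − 30·90)/828 = 43/23; c₀ = (144·90 − 30·354)/828 = 65/23.

c₁ = 1.870, c₀ = 2.826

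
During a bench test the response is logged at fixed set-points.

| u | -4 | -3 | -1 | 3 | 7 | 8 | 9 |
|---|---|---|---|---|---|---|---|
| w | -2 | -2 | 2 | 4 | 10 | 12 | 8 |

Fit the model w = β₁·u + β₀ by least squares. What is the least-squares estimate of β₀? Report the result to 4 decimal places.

β₀ = 1.8921

Compute the Gram sums: Σu·u = 229, Σu = 19, Σ1 = 7.
And Σu·w = 262, Σw = 32.
MᵀM·[β₁, β₀]ᵀ = Mᵀw becomes [[229, 19]; [19, 7]]·[β₁, β₀]ᵀ = [262, 32]ᵀ.
Eliminating β₀: 7·(row 1) − 19·(row 2) gives 1242·β₁ = 7·262 − 19·32 = 1226, so β₁ = 613/621.
Then β₀ = (32 − 19·(613/621))/7 = 1175/621.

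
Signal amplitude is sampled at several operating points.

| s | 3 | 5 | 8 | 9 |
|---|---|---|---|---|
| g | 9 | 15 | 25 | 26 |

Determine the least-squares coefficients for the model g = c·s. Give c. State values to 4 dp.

c = 2.9944

Forming MᵀM = [[179]] and Mᵀg = [536]ᵀ gives MᵀM·[c]ᵀ = Mᵀg.
Hence c = 536 / 179 ≈ 2.99441.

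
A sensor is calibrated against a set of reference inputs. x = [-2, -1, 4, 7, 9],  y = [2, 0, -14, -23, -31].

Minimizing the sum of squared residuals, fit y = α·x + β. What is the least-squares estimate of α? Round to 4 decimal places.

Entries of AᵀA: Σx·x = 151, Σx = 17, Σ1 = 5.
And Σx·y = -500, Σy = -66.
Determinant 151·5 − 17² = 466.
α = ((-500)·5 − 17·(-66))/466 = -689/233; β = (151·(-66) − 17·(-500))/466 = -733/233.

α = -2.9571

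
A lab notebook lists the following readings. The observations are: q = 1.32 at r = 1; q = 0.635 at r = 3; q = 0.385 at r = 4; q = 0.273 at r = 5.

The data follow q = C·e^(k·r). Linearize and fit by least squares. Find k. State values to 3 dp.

Taking logs, ln q = k·r + ln C, so regress ln q on r.
Over the data: Σr = 13.0000, Σ(r)² = 51.0000, Σln q = -2.4293, Σr·ln q = -11.3942.
Normal system: [[51.0000, 13.0000]; [13.0000, 4]]·[k, ln C]ᵀ = [-11.3942, -2.4293]ᵀ.
Solving (det = 35.0000): k = -0.39989, ln C = 0.69231.

k = -0.400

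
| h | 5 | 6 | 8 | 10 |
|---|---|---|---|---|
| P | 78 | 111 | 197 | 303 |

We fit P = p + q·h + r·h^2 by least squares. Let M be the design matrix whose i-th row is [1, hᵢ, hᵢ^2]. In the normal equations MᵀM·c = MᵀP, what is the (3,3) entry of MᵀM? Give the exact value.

16017

Row 3 ↔ basis h^2, column 3 ↔ basis h^2, so (MᵀM)_{3,3} = Σᵢ (h^2)·(h^2) = (25)·(25) + (36)·(36) + (64)·(64) + (100)·(100) = 16017.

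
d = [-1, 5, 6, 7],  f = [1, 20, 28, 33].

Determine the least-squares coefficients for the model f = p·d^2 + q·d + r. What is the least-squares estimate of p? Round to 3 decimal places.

With design matrix X, XᵀX = [[4323, 683, 111]; [683, 111, 17]; [111, 17, 4]] and Xᵀf = [3126, 498, 82]ᵀ.
Solving the 3×3 system (Gaussian elimination) gives p = 275/706, q = 6123/3530, r = 4093/1765.

p = 0.390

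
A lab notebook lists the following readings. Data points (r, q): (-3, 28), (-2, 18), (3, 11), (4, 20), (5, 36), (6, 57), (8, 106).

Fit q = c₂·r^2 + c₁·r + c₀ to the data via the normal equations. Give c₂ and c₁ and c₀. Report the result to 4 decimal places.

Compute the Gram sums: Σr^2·r^2 = 6451, Σr^2·r = 909, Σr^2 = 163, Σr·r = 163, Σr = 21, Σ1 = 7.
And Σr^2·q = 10479, Σr·q = 1363, Σq = 276.
So XᵀX·[c₂, c₁, c₀]ᵀ = Xᵀq: [[6451, 909, 163]; [909, 163, 21]; [163, 21, 7]]·[c₂, c₁, c₀]ᵀ = [10479, 1363, 276]ᵀ.
Inverting the 3×3 Gram matrix, [c₂, c₁, c₀]ᵀ = [81/40, -631/200, 87/50]ᵀ.

c₂ = 2.0250, c₁ = -3.1550, c₀ = 1.7400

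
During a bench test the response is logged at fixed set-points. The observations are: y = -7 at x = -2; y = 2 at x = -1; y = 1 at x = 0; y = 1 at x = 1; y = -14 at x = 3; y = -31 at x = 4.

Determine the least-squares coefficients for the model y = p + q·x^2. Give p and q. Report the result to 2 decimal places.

p = 2.58, q = -2.05

Sums needed: Σ1 = 6, Σx^2 = 31, Σx^2·x^2 = 355.
For Mᵀy: Σy = -48, Σx^2·y = -647.
Δ = 6·355 − 31² = 1169.
p = ((-48)·355 − 31·(-647))/1169 = 431/167; q = (6·(-647) − 31·(-48))/1169 = -342/167.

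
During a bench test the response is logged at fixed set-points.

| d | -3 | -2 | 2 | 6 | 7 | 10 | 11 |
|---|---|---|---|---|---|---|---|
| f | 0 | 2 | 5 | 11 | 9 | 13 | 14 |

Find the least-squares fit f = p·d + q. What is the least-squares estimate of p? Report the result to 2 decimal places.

p = 0.97

Sums needed: Σd·d = 323, Σd = 31, Σ1 = 7.
For Xᵀf: Σd·f = 419, Σf = 54.
Normal equations: [[323, 31]; [31, 7]]·[p, q]ᵀ = [419, 54]ᵀ.
Eliminating q: 7·(row 1) − 31·(row 2) gives 1300·p = 7·419 − 31·54 = 1259, so p = 1259/1300.
Then q = (54 − 31·(1259/1300))/7 = 4453/1300.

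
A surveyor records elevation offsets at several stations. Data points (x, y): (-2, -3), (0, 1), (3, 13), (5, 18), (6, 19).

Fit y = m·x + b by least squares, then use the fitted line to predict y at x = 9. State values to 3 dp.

ŷ = 29.137

Normal-equation sums: Σx·x = 74, Σx = 12, Σ1 = 5.
Right-hand side: Σx·y = 249, Σy = 48.
So MᵀM·[m, b]ᵀ = Mᵀy: [[74, 12]; [12, 5]]·[m, b]ᵀ = [249, 48]ᵀ.
Determinant 74·5 − 12² = 226.
m = (249·5 − 12·48)/226 = 669/226; b = (74·48 − 12·249)/226 = 282/113.
At x = 9: ŷ = (669/226)·(9) + (282/113)·(1) = 6585/226.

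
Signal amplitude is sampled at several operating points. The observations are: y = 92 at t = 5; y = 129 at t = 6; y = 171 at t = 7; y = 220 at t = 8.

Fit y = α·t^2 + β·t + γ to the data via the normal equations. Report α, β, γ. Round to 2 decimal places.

Compute the Gram sums: Σt^2·t^2 = 8418, Σt^2·t = 1196, Σt^2 = 174, Σt·t = 174, Σt = 26, Σ1 = 4.
Moment sums: Σt^2·y = 29403, Σt·y = 4191, Σy = 612.
Inverting the 3×3 Gram matrix, [α, β, γ]ᵀ = [3, 18/5, -9/10]ᵀ.

α = 3.00, β = 3.60, γ = -0.90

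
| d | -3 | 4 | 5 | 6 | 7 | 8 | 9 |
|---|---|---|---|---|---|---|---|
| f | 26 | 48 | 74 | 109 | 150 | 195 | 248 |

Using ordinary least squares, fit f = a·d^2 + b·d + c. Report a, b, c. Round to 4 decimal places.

a = 3.0899, b = -0.0457, c = -1.9307

Entries of MᵀM: Σd^2·d^2 = 15316, Σd^2·d = 1962, Σd^2 = 280, Σd·d = 280, Σd = 36, Σ1 = 7.
Right-hand side: Σd^2·f = 46694, Σd·f = 5980, Σf = 850.
Solving the 3×3 system (Gaussian elimination) gives a = 637774/206409, b = -449/9829, c = -398518/206409.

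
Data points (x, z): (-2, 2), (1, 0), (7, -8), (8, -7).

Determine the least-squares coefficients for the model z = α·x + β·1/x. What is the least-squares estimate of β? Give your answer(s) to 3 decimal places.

Forming MᵀM = [[118, 4]; [4, 4033/3136]] and Mᵀz = [-116, -169/56]ᵀ gives MᵀM·[α, β]ᵀ = Mᵀz.
Eliminating β: (4033/3136)·(row 1) − 4·(row 2) gives (212859/1568)·α = (4033/3136)·(-116) − 4·(-169/56) = -107493/784, so α = -71662/70953.
Then β = ((-169/56) − 4·(-71662/70953))/(4033/3136) = 56392/70953.

β = 0.795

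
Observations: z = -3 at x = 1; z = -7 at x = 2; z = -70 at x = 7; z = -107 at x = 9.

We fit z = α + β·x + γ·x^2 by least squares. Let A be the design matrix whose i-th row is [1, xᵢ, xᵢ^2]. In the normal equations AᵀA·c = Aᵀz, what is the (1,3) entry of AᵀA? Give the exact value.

135

Row 1 ↔ basis 1, column 3 ↔ basis x^2, so (AᵀA)_{1,3} = Σᵢ x^2 = (1)·(1) + (1)·(4) + (1)·(49) + (1)·(81) = 135.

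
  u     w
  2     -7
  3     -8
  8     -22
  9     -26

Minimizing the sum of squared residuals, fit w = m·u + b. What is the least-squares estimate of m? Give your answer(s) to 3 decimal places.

Sums needed: Σu·u = 158, Σu = 22, Σ1 = 4.
For Mᵀw: Σu·w = -448, Σw = -63.
So MᵀM·[m, b]ᵀ = Mᵀw: [[158, 22]; [22, 4]]·[m, b]ᵀ = [-448, -63]ᵀ.
Δ = 158·4 − 22² = 148.
m = ((-448)·4 − 22·(-63))/148 = -203/74; b = (158·(-63) − 22·(-448))/148 = -49/74.

m = -2.743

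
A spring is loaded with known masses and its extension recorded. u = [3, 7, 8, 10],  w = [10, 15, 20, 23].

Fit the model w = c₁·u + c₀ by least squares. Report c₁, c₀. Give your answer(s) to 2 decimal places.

The normal system XᵀX·[c₁, c₀]ᵀ = Xᵀw is [[222, 28]; [28, 4]]·[c₁, c₀]ᵀ = [525, 68]ᵀ.
det = 222·4 − 28² = 104.
c₁ = (525·4 − 28·68)/104 = 49/26; c₀ = (222·68 − 28·525)/104 = 99/26.

c₁ = 1.88, c₀ = 3.81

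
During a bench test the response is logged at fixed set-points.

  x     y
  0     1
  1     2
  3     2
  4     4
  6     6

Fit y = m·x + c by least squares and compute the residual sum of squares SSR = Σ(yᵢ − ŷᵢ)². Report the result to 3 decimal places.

Entries of AᵀA: Σx·x = 62, Σx = 14, Σ1 = 5.
Moment sums: Σx·y = 60, Σy = 15.
det = 62·5 − 14² = 114.
m = (60·5 − 14·15)/114 = 15/19; c = (62·15 − 14·60)/114 = 15/19.
Residuals: 4/19, 8/19, -22/19, 1/19, 9/19; SSR = 34/19.

SSR = 1.789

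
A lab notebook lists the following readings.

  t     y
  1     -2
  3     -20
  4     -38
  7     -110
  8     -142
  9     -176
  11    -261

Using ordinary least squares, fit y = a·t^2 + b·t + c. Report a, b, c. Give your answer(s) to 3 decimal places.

Normal-equation sums: Σt^2·t^2 = 28037, Σt^2·t = 3007, Σt^2 = 341, Σt·t = 341, Σt = 43, Σ1 = 7.
And Σt^2·y = -61105, Σt·y = -6575, Σy = -749.
MᵀM·[a, b, c]ᵀ = Mᵀy becomes [[28037, 3007, 341]; [3007, 341, 43]; [341, 43, 7]]·[a, b, c]ᵀ = [-61105, -6575, -749]ᵀ.
Row-reducing yields a = -26605/13376, b = -27751/13376, c = 17641/6688.

a = -1.989, b = -2.075, c = 2.638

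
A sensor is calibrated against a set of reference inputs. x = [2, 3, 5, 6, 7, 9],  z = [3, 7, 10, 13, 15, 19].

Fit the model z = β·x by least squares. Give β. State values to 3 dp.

The normal system MᵀM·[β]ᵀ = Mᵀz is [[204]]·[β]ᵀ = [431]ᵀ.
β = 431/204 = 2.11275.

β = 2.113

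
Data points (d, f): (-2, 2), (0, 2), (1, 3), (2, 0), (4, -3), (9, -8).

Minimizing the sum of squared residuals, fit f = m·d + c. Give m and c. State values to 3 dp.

m = -1.032, c = 1.741

Forming MᵀM = [[106, 14]; [14, 6]] and Mᵀf = [-85, -4]ᵀ gives MᵀM·[m, c]ᵀ = Mᵀf.
Δ = 106·6 − 14² = 440.
m = ((-85)·6 − 14·(-4))/440 = -227/220; c = (106·(-4) − 14·(-85))/440 = 383/220.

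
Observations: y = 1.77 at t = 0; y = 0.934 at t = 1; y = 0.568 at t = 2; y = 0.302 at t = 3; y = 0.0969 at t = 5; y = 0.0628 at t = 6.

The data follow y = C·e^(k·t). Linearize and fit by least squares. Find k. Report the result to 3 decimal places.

k = -0.561

Let Y = ln y. Fitting Y = k·t + ln C by least squares:
Σt = 17.0000, Σ(t)² = 75.0000, Σln y = -6.3621, Σt·ln y = -33.0687.
Equations: 75.0000·k + 17.0000·ln C = -33.0687;  17.0000·k + 6·ln C = -6.3621.
Δ = 75.0000·6 − (17.0000)² = 161.0000; k = (-33.0687·6 − 17.0000·-6.3621)/161.0000 = -0.56060, ln C = (75.0000·-6.3621 − 17.0000·-33.0687)/161.0000 = 0.52800.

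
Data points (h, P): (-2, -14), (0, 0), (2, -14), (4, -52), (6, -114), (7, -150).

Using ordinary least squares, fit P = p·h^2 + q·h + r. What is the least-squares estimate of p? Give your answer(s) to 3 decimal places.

p = -3.015

Entries of AᵀA: Σh^2·h^2 = 3985, Σh^2·h = 623, Σh^2 = 109, Σh·h = 109, Σh = 17, Σ1 = 6.
Right-hand side: Σh^2·P = -12398, Σh·P = -1942, ΣP = -344.
Row-reducing yields p = -3507/1163, q = -1909/5815, r = -9432/5815.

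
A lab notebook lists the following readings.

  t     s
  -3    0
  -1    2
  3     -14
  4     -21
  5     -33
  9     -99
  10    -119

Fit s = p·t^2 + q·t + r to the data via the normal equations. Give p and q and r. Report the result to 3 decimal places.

p = -1.008, q = -2.068, r = 2.117

The normal system XᵀX·[p, q, r]ᵀ = Xᵀs is [[17605, 1917, 241]; [1917, 241, 27]; [241, 27, 7]]·[p, q, r]ᵀ = [-21204, -2374, -284]ᵀ.
Row-reducing yields p = -527224/522921, q = -360463/174307, r = 1106989/522921.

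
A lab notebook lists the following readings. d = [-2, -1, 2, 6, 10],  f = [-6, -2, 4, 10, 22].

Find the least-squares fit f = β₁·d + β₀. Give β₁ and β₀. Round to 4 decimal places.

β₁ = 2.1800, β₀ = -0.9400

Forming MᵀM = [[145, 15]; [15, 5]] and Mᵀf = [302, 28]ᵀ gives MᵀM·[β₁, β₀]ᵀ = Mᵀf.
Determinant 145·5 − 15² = 500.
β₁ = (302·5 − 15·28)/500 = 109/50; β₀ = (145·28 − 15·302)/500 = -47/50.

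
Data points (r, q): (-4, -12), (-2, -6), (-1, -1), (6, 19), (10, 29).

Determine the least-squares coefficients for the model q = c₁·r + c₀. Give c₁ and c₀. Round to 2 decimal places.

c₁ = 2.93, c₀ = 0.52

Entries of MᵀM: Σr·r = 157, Σr = 9, Σ1 = 5.
Moment sums: Σr·q = 465, Σq = 29.
Δ = 157·5 − 9² = 704.
c₁ = (465·5 − 9·29)/704 = 129/44; c₀ = (157·29 − 9·465)/704 = 23/44.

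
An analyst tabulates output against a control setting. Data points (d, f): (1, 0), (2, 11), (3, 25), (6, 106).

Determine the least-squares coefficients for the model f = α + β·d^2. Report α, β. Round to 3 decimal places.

α = -2.049, β = 3.004

Forming AᵀA = [[4, 50]; [50, 1394]] and Aᵀf = [142, 4085]ᵀ gives AᵀA·[α, β]ᵀ = Aᵀf.
Determinant 4·1394 − 50² = 3076.
α = (142·1394 − 50·4085)/3076 = -3151/1538; β = (4·4085 − 50·142)/3076 = 2310/769.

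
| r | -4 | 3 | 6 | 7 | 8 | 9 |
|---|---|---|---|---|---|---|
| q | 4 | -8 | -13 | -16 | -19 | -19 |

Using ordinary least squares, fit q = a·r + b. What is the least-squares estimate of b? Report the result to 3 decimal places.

b = -3.001

Entries of MᵀM: Σr·r = 255, Σr = 29, Σ1 = 6.
And Σr·q = -553, Σq = -71.
MᵀM·[a, b]ᵀ = Mᵀq becomes [[255, 29]; [29, 6]]·[a, b]ᵀ = [-553, -71]ᵀ.
det = 255·6 − 29² = 689.
a = ((-553)·6 − 29·(-71))/689 = -1259/689; b = (255·(-71) − 29·(-553))/689 = -2068/689.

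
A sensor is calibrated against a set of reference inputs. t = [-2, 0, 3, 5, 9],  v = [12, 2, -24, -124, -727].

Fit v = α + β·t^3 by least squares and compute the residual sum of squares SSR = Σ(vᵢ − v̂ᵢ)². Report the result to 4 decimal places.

Normal-equation sums: Σ1 = 5, Σt^3 = 873, Σt^3·t^3 = 547859.
For Xᵀv: Σv = -861, Σt^3·v = -546227.
XᵀX·[α, β]ᵀ = Xᵀv becomes [[5, 873]; [873, 547859]]·[α, β]ᵀ = [-861, -546227]ᵀ.
det = 5·547859 − 873² = 1977166.
α = ((-861)·547859 − 873·(-546227))/1977166 = 2574786/988583; β = (5·(-546227) − 873·(-861))/1977166 = -989741/988583.
Residuals: 1370282/988583, -597620/988583, 422229/988583, -1441453/988583, 246562/988583; SSR = 4604246/988583.

SSR = 4.6574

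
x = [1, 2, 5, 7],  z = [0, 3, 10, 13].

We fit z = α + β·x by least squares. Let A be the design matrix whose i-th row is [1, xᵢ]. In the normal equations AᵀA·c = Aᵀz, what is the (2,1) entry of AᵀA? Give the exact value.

15

Row 2 ↔ basis x, column 1 ↔ basis 1, so (AᵀA)_{2,1} = Σᵢ x = (1)·(1) + (2)·(1) + (5)·(1) + (7)·(1) = 15.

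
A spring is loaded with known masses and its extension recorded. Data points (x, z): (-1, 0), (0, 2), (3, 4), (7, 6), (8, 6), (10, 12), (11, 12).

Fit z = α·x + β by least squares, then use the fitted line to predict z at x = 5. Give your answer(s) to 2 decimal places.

MᵀM·[α, β]ᵀ = Mᵀz reads: 344·α + 38·β = 354;  38·α + 7·β = 42.
Eliminating β: 7·(row 1) − 38·(row 2) gives 964·α = 7·354 − 38·42 = 882, so α = 441/482.
Then β = (42 − 38·(441/482))/7 = 249/241.
At x = 5: ẑ = (441/482)·(5) + (249/241)·(1) = 2703/482.

ẑ = 5.61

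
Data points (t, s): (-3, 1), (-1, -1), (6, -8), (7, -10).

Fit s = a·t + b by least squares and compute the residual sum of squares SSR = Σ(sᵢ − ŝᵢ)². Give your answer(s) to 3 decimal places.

AᵀA·[a, b]ᵀ = Aᵀs reads: 95·a + 9·b = -120;  9·a + 4·b = -18.
det = 95·4 − 9² = 299.
a = ((-120)·4 − 9·(-18))/299 = -318/299; b = (95·(-18) − 9·(-120))/299 = -630/299.
Residuals: -25/299, 1/23, 146/299, -134/299; SSR = 134/299.

SSR = 0.448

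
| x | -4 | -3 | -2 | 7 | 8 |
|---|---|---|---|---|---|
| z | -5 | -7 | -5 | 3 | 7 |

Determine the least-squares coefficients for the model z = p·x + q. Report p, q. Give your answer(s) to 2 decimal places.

The normal equations are: 142·p + 6·q = 128;  6·p + 5·q = -7.
Eliminating q: 5·(row 1) − 6·(row 2) gives 674·p = 5·128 − 6·(-7) = 682, so p = 341/337.
Then q = ((-7) − 6·(341/337))/5 = -881/337.

p = 1.01, q = -2.61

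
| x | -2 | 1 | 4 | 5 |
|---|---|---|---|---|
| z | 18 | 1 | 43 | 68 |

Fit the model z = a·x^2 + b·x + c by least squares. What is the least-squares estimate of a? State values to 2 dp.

Forming AᵀA = [[898, 182, 46]; [182, 46, 8]; [46, 8, 4]] and Aᵀz = [2461, 477, 130]ᵀ gives AᵀA·[a, b, c]ᵀ = Aᵀz.
Row-reducing yields a = 35/11, b = -763/330, c = 8/15.

a = 3.18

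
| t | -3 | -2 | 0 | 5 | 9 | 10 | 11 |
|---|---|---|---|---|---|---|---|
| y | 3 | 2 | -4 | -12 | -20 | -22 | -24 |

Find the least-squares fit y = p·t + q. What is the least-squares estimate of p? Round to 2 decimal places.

p = -1.93

Sums needed: Σt·t = 340, Σt = 30, Σ1 = 7.
For Mᵀy: Σt·y = -737, Σy = -77.
Normal equations: [[340, 30]; [30, 7]]·[p, q]ᵀ = [-737, -77]ᵀ.
Eliminating q: 7·(row 1) − 30·(row 2) gives 1480·p = 7·(-737) − 30·(-77) = -2849, so p = -77/40.
Then q = ((-77) − 30·(-77/40))/7 = -11/4.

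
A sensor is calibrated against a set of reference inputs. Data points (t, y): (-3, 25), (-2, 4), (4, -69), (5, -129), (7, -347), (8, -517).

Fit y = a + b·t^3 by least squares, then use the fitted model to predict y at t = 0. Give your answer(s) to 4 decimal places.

With design matrix M, MᵀM = [[6, 1009]; [1009, 400307]] and Mᵀy = [-1033, -404973]ᵀ.
Determinant 6·400307 − 1009² = 1383761.
a = ((-1033)·400307 − 1009·(-404973))/1383761 = -4899374/1383761; b = (6·(-404973) − 1009·(-1033))/1383761 = -1387541/1383761.
At t = 0: ŷ = (-4899374/1383761)·(1) + (-1387541/1383761)·(0) = -4899374/1383761.

ŷ = -3.5406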